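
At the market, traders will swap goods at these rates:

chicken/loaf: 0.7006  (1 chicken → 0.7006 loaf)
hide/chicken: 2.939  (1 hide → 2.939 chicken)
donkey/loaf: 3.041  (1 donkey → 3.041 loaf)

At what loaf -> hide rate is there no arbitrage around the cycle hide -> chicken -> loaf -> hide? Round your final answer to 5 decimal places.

0.48566

Known legs of the cycle: 2.939 × 0.7006 = 2.0590634
For no arbitrage the full-cycle product must be 1, so the missing rate is 1 / 2.0590634 ≈ 0.4856577.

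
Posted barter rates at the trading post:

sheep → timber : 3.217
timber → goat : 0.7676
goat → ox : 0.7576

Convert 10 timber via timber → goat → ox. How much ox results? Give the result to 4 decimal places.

5.8153

10 timber × 0.7676 = 7.676 goat
7.676 goat × 0.7576 = 5.8153376 ox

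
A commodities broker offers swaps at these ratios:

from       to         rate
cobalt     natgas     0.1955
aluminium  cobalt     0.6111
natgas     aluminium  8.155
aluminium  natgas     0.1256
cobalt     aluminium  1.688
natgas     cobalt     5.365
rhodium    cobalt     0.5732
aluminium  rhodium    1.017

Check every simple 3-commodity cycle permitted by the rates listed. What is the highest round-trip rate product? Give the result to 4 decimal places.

1.1374

cobalt→aluminium→natgas→cobalt: 1.688 × 0.1256 × 5.365 = 1.13745
cobalt→aluminium→rhodium→cobalt: 1.688 × 1.017 × 0.5732 = 0.98401
cobalt→natgas→aluminium→cobalt: 0.1955 × 8.155 × 0.6111 = 0.97428
Maximum is cobalt→aluminium→natgas→cobalt at 1.1374; arbitrage exists.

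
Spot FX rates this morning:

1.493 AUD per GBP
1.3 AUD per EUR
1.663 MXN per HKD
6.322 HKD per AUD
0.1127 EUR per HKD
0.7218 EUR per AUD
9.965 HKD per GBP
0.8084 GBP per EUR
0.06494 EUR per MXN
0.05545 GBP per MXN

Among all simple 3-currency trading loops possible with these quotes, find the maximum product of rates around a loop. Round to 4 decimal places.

AUD→HKD→EUR→AUD: 6.322 × 0.1127 × 1.3 = 0.92624
MXN→GBP→HKD→MXN: 0.05545 × 9.965 × 1.663 = 0.91891
EUR→GBP→HKD→EUR: 0.8084 × 9.965 × 0.1127 = 0.90788
AUD→EUR→GBP→AUD: 0.7218 × 0.8084 × 1.493 = 0.87117
Maximum is AUD→HKD→EUR→AUD at 0.9262; no arbitrage — every cycle loses value.

0.9262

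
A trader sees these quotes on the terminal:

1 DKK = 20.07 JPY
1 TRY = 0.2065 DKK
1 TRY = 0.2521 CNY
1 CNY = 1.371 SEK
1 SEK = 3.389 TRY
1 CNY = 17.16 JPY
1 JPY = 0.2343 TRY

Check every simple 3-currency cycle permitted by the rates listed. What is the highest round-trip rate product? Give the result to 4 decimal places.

1.1713

TRY→CNY→SEK→TRY: 0.2521 × 1.371 × 3.389 = 1.17134
TRY→CNY→JPY→TRY: 0.2521 × 17.16 × 0.2343 = 1.01359
TRY→DKK→JPY→TRY: 0.2065 × 20.07 × 0.2343 = 0.97105
Maximum is TRY→CNY→SEK→TRY at 1.1713; arbitrage exists.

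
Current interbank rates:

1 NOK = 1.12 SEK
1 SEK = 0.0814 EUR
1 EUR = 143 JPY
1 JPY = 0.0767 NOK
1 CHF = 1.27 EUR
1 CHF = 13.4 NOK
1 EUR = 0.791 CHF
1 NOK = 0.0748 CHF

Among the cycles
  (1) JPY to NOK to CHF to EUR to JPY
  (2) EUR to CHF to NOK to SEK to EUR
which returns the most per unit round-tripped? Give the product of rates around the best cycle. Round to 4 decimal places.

(1) 0.0767 × 0.0748 × 1.27 × 143 = 1.04193
(2) 0.791 × 13.4 × 1.12 × 0.0814 = 0.96633
Highest is cycle (1) at 1.0419 (>1, arbitrage).

1.0419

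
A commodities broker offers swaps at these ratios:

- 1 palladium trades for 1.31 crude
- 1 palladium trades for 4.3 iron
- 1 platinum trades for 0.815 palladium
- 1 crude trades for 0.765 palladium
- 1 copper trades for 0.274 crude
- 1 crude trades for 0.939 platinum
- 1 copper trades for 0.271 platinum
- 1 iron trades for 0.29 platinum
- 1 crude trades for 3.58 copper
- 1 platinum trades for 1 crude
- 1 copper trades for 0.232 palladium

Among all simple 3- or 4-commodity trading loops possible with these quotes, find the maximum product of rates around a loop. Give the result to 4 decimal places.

palladium→crude→copper→palladium: 1.31 × 3.58 × 0.232 = 1.08803
palladium→crude→copper→platinum→palladium: 1.31 × 3.58 × 0.271 × 0.815 = 1.03581
palladium→iron→platinum→palladium: 4.3 × 0.29 × 0.815 = 1.01631
palladium→crude→platinum→palladium: 1.31 × 0.939 × 0.815 = 1.00252
crude→copper→platinum→crude: 3.58 × 0.271 × 1 = 0.97018
palladium→iron→platinum→crude→palladium: 4.3 × 0.29 × 1 × 0.765 = 0.95396
Maximum is palladium→crude→copper→palladium at 1.0880; arbitrage exists.

1.0880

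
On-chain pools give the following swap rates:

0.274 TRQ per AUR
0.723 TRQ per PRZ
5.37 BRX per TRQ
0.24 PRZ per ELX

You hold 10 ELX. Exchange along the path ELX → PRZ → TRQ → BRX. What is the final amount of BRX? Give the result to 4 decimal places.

9.3180

10 ELX × 0.24 = 2.4 PRZ
2.4 PRZ × 0.723 = 1.7352 TRQ
1.7352 TRQ × 5.37 = 9.318024 BRX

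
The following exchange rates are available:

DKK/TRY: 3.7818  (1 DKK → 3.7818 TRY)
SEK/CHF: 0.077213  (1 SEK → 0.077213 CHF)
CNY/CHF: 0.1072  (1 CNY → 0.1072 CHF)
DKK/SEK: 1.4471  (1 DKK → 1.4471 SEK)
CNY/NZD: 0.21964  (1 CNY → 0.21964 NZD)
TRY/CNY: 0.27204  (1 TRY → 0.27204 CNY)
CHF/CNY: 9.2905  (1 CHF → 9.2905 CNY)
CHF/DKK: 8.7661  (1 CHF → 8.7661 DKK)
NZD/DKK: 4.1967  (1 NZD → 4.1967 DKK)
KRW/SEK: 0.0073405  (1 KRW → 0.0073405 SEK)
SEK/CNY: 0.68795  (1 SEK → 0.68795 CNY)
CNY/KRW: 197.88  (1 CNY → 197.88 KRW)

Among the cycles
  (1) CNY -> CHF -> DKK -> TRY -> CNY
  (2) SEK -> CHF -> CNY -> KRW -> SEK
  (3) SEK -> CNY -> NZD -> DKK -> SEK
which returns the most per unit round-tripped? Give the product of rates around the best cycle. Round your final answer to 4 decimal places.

(1) 0.1072 × 8.7661 × 3.7818 × 0.27204 = 0.96679
(2) 0.077213 × 9.2905 × 197.88 × 0.0073405 = 1.04197
(3) 0.68795 × 0.21964 × 4.1967 × 1.4471 = 0.91765
Highest is cycle (2) at 1.0420 (>1, arbitrage).

1.0420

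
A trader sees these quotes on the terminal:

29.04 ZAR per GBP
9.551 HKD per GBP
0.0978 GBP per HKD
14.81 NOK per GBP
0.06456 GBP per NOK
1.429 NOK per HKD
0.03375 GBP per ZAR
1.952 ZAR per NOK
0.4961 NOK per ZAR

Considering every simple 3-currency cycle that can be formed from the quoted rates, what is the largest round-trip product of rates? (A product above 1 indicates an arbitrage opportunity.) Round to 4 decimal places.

GBP→NOK→ZAR→GBP: 14.81 × 1.952 × 0.03375 = 0.97568
GBP→ZAR→NOK→GBP: 29.04 × 0.4961 × 0.06456 = 0.93010
HKD→NOK→GBP→HKD: 1.429 × 0.06456 × 9.551 = 0.88114
Maximum is GBP→NOK→ZAR→GBP at 0.9757; no arbitrage — every cycle loses value.

0.9757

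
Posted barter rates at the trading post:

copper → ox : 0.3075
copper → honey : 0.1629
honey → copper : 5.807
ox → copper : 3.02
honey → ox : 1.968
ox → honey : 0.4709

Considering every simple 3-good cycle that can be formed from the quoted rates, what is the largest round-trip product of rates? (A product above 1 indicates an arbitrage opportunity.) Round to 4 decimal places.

copper→honey→ox→copper: 0.1629 × 1.968 × 3.02 = 0.96817
copper→ox→honey→copper: 0.3075 × 0.4709 × 5.807 = 0.84086
Maximum is copper→honey→ox→copper at 0.9682; no arbitrage — every cycle loses value.

0.9682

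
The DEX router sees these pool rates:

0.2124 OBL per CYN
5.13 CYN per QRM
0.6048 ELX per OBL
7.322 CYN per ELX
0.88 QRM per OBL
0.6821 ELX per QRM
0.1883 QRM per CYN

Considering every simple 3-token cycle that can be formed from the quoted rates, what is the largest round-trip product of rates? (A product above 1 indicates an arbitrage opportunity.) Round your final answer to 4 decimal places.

0.9589

CYN→OBL→QRM→CYN: 0.2124 × 0.88 × 5.13 = 0.95886
CYN→OBL→ELX→CYN: 0.2124 × 0.6048 × 7.322 = 0.94058
CYN→QRM→ELX→CYN: 0.1883 × 0.6821 × 7.322 = 0.94043
Maximum is CYN→OBL→QRM→CYN at 0.9589; no arbitrage — every cycle loses value.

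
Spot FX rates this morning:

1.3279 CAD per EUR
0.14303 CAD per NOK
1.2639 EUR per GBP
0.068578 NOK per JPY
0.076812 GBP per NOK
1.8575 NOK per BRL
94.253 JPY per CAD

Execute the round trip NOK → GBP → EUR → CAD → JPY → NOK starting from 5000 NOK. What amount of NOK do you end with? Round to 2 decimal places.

4166.36

5000 NOK × 0.076812 = 384.06 GBP
384.06 GBP × 1.2639 = 485.413434 EUR
485.413434 EUR × 1.3279 = 644.5804990086 CAD
644.5804990086 CAD × 94.253 = 60753.6457730575758 JPY
60753.6457730575758 JPY × 0.068578 = 4166.3635198247424332124 NOK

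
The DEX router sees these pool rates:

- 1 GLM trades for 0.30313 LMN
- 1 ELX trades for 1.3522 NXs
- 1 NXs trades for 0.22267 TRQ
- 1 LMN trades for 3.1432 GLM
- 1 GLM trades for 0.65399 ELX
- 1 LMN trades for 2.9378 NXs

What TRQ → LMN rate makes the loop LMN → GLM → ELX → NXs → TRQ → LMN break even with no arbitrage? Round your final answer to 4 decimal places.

Known legs of the cycle: 3.1432 × 0.65399 × 1.3522 × 0.22267 = 0.618936028978983632
For no arbitrage the full-cycle product must be 1, so the missing rate is 1 / 0.618936028978983632 ≈ 1.615676.

1.6157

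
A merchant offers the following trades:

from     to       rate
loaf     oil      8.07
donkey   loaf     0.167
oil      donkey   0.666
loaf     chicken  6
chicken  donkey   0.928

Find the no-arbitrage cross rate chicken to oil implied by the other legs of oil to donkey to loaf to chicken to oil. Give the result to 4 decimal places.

Known legs of the cycle: 0.666 × 0.167 × 6 = 0.667332
For no arbitrage the full-cycle product must be 1, so the missing rate is 1 / 0.667332 ≈ 1.498504.

1.4985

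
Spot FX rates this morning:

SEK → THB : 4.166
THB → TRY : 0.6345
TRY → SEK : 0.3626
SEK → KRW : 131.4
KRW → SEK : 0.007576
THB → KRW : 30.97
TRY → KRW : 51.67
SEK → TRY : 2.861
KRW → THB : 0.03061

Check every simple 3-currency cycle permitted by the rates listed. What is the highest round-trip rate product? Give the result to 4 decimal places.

KRW→SEK→TRY→KRW: 0.007576 × 2.861 × 51.67 = 1.11994
KRW→THB→TRY→KRW: 0.03061 × 0.6345 × 51.67 = 1.00354
KRW→SEK→THB→KRW: 0.007576 × 4.166 × 30.97 = 0.97746
THB→TRY→SEK→THB: 0.6345 × 0.3626 × 4.166 = 0.95847
Maximum is KRW→SEK→TRY→KRW at 1.1199; arbitrage exists.

1.1199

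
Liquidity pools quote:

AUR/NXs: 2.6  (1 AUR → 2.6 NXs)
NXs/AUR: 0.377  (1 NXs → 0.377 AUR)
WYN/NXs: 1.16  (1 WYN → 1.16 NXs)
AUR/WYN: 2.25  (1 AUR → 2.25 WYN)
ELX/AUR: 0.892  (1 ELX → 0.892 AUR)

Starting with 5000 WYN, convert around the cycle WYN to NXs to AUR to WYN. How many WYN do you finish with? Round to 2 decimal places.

4919.85

5000 WYN × 1.16 = 5800 NXs
5800 NXs × 0.377 = 2186.6 AUR
2186.6 AUR × 2.25 = 4919.85 WYN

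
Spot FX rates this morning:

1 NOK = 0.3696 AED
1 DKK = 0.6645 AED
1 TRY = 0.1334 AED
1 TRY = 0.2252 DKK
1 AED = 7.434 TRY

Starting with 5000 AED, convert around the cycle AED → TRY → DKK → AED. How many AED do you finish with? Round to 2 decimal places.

5562.32

5000 AED × 7.434 = 37170 TRY
37170 TRY × 0.2252 = 8370.684 DKK
8370.684 DKK × 0.6645 = 5562.319518 AED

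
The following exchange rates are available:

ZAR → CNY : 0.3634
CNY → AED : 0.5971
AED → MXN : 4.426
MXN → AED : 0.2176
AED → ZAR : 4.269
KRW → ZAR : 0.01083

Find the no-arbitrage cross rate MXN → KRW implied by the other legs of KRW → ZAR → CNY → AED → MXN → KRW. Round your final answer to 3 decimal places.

Known legs of the cycle: 0.01083 × 0.3634 × 0.5971 × 4.426 = 0.0104009225005812
For no arbitrage the full-cycle product must be 1, so the missing rate is 1 / 0.0104009225005812 ≈ 96.14532.

96.145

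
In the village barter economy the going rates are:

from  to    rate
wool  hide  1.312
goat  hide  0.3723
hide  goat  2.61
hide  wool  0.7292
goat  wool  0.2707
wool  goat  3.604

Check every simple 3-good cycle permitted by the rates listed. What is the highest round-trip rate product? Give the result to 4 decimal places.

goat→hide→wool→goat: 0.3723 × 0.7292 × 3.604 = 0.97842
goat→wool→hide→goat: 0.2707 × 1.312 × 2.61 = 0.92696
Maximum is goat→hide→wool→goat at 0.9784; no arbitrage — every cycle loses value.

0.9784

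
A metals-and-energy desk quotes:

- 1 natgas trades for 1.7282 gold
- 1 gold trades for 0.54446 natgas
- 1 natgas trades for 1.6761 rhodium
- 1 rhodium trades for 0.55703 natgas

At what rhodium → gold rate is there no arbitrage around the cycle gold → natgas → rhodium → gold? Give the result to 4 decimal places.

Known legs of the cycle: 0.54446 × 1.6761 = 0.912569406
For no arbitrage the full-cycle product must be 1, so the missing rate is 1 / 0.912569406 ≈ 1.095807.

1.0958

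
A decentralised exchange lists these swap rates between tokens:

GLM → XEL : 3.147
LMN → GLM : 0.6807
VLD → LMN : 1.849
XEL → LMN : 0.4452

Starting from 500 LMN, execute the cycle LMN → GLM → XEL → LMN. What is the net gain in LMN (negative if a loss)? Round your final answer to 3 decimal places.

500 LMN × 0.6807 = 340.35 GLM
340.35 GLM × 3.147 = 1071.08145 XEL
1071.08145 XEL × 0.4452 = 476.84546154 LMN
Net change: 476.84546154 − 500 = -23.15453846 LMN

-23.155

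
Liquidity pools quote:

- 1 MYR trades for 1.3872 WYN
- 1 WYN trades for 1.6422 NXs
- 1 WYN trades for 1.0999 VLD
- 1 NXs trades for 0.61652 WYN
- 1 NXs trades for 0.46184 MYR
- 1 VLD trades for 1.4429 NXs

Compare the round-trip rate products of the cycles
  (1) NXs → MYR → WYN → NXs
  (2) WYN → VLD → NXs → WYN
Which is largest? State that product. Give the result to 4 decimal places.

(1) 0.46184 × 1.3872 × 1.6422 = 1.05210
(2) 1.0999 × 1.4429 × 0.61652 = 0.97845
Highest is cycle (1) at 1.0521 (>1, arbitrage).

1.0521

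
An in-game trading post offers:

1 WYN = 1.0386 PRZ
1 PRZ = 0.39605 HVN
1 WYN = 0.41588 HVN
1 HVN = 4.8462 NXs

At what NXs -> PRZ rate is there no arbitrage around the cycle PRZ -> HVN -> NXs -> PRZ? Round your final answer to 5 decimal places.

0.52101

Known legs of the cycle: 0.39605 × 4.8462 = 1.91933751
For no arbitrage the full-cycle product must be 1, so the missing rate is 1 / 1.91933751 ≈ 0.5210131.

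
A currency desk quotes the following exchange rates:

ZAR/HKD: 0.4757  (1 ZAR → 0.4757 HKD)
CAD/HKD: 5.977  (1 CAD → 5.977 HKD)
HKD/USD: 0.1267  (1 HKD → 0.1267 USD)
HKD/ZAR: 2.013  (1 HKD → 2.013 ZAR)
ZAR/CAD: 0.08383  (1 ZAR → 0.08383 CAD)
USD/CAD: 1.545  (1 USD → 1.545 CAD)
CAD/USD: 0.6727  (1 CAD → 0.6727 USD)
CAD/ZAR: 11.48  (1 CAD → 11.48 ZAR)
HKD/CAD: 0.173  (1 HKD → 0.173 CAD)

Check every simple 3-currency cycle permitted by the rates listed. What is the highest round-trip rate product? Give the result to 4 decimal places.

1.1700

USD→CAD→HKD→USD: 1.545 × 5.977 × 0.1267 = 1.17001
HKD→ZAR→CAD→HKD: 2.013 × 0.08383 × 5.977 = 1.00862
HKD→CAD→ZAR→HKD: 0.173 × 11.48 × 0.4757 = 0.94476
Maximum is USD→CAD→HKD→USD at 1.1700; arbitrage exists.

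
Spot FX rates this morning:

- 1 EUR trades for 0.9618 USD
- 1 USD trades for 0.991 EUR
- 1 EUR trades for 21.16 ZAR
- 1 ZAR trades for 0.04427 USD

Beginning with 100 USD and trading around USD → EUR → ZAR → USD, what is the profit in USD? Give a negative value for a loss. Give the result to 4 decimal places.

100 USD × 0.991 = 99.1 EUR
99.1 EUR × 21.16 = 2096.956 ZAR
2096.956 ZAR × 0.04427 = 92.83224212 USD
Net change: 92.83224212 − 100 = -7.16775788 USD

-7.1678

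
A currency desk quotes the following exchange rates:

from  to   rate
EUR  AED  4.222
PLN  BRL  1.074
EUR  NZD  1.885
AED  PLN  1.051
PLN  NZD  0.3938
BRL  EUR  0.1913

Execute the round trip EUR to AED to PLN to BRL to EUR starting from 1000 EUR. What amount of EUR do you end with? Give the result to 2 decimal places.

911.68

1000 EUR × 4.222 = 4222 AED
4222 AED × 1.051 = 4437.322 PLN
4437.322 PLN × 1.074 = 4765.683828 BRL
4765.683828 BRL × 0.1913 = 911.6753162964 EUR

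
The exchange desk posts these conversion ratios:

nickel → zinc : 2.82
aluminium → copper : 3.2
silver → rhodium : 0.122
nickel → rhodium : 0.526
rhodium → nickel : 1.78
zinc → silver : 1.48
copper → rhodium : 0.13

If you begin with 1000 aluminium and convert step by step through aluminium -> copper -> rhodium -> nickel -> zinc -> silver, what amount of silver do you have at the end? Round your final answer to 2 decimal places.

3090.47

1000 aluminium × 3.2 = 3200 copper
3200 copper × 0.13 = 416 rhodium
416 rhodium × 1.78 = 740.48 nickel
740.48 nickel × 2.82 = 2088.1536 zinc
2088.1536 zinc × 1.48 = 3090.467328 silver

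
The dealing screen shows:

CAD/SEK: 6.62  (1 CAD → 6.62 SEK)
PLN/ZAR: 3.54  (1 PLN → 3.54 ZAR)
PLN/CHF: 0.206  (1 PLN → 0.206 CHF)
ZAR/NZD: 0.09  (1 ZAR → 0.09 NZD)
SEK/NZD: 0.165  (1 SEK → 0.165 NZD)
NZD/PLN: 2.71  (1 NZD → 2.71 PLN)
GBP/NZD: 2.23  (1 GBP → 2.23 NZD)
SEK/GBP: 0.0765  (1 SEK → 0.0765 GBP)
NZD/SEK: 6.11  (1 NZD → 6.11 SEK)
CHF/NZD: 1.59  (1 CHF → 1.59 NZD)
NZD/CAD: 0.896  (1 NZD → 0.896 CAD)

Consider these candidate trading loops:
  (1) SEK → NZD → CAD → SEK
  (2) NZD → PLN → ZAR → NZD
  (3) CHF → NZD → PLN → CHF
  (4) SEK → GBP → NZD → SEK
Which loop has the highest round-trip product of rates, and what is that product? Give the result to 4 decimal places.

(1) 0.165 × 0.896 × 6.62 = 0.97870
(2) 2.71 × 3.54 × 0.09 = 0.86341
(3) 1.59 × 2.71 × 0.206 = 0.88763
(4) 0.0765 × 2.23 × 6.11 = 1.04234
Highest is cycle (4) at 1.0423 (>1, arbitrage).

1.0423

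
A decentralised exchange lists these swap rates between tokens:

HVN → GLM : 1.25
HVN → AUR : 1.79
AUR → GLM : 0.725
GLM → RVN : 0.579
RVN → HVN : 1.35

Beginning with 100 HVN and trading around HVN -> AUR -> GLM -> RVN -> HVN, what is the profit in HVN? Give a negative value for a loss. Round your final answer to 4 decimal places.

1.4386

100 HVN × 1.79 = 179 AUR
179 AUR × 0.725 = 129.775 GLM
129.775 GLM × 0.579 = 75.139725 RVN
75.139725 RVN × 1.35 = 101.43862875 HVN
Net change: 101.43862875 − 100 = 1.43862875 HVN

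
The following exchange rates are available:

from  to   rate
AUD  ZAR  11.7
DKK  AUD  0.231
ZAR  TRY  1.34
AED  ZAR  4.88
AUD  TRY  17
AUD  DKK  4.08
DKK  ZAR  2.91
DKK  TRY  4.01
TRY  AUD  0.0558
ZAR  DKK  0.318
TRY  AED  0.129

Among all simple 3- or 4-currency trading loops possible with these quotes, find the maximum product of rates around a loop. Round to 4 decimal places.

0.9129

DKK→TRY→AUD→DKK: 4.01 × 0.0558 × 4.08 = 0.91293
DKK→ZAR→TRY→AUD→DKK: 2.91 × 1.34 × 0.0558 × 4.08 = 0.88775
TRY→AUD→ZAR→TRY: 0.0558 × 11.7 × 1.34 = 0.87483
DKK→AUD→ZAR→DKK: 0.231 × 11.7 × 0.318 = 0.85946
AED→ZAR→TRY→AED: 4.88 × 1.34 × 0.129 = 0.84356
DKK→TRY→AUD→ZAR→DKK: 4.01 × 0.0558 × 11.7 × 0.318 = 0.83251
AED→ZAR→DKK→TRY→AED: 4.88 × 0.318 × 4.01 × 0.129 = 0.80275
Maximum is DKK→TRY→AUD→DKK at 0.9129; no arbitrage — every cycle loses value.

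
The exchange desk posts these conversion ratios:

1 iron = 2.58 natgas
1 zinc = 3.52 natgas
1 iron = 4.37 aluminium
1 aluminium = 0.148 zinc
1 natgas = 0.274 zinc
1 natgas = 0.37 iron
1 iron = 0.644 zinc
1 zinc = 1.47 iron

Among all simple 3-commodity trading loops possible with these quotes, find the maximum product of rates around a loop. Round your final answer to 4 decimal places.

1.0392

natgas→zinc→iron→natgas: 0.274 × 1.47 × 2.58 = 1.03917
zinc→iron→aluminium→zinc: 1.47 × 4.37 × 0.148 = 0.95074
natgas→iron→zinc→natgas: 0.37 × 0.644 × 3.52 = 0.83875
Maximum is natgas→zinc→iron→natgas at 1.0392; arbitrage exists.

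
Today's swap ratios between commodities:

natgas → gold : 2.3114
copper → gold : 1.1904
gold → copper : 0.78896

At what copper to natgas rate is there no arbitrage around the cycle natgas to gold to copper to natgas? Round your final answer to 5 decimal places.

Known legs of the cycle: 2.3114 × 0.78896 = 1.823602144
For no arbitrage the full-cycle product must be 1, so the missing rate is 1 / 1.823602144 ≈ 0.5483652.

0.54837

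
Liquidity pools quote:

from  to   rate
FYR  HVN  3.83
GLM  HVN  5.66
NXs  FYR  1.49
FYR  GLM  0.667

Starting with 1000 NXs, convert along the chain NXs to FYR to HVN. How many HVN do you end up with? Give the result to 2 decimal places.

1000 NXs × 1.49 = 1490 FYR
1490 FYR × 3.83 = 5706.7 HVN

5706.70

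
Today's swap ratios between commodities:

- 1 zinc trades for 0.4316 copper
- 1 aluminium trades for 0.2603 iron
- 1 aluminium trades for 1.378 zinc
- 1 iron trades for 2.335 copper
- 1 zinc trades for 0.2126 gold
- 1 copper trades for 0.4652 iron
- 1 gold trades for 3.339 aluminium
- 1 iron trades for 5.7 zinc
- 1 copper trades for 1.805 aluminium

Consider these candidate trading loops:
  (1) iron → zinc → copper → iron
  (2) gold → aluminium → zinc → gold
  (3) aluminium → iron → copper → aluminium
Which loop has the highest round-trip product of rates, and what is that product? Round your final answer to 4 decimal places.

1.1444

(1) 5.7 × 0.4316 × 0.4652 = 1.14445
(2) 3.339 × 1.378 × 0.2126 = 0.97820
(3) 0.2603 × 2.335 × 1.805 = 1.09708
Highest is cycle (1) at 1.1444 (>1, arbitrage).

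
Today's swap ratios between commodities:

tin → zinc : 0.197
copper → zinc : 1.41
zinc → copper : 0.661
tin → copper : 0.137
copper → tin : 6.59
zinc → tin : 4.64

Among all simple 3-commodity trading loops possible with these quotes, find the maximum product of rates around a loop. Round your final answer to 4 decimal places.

tin→copper→zinc→tin: 0.137 × 1.41 × 4.64 = 0.89631
tin→zinc→copper→tin: 0.197 × 0.661 × 6.59 = 0.85813
Maximum is tin→copper→zinc→tin at 0.8963; no arbitrage — every cycle loses value.

0.8963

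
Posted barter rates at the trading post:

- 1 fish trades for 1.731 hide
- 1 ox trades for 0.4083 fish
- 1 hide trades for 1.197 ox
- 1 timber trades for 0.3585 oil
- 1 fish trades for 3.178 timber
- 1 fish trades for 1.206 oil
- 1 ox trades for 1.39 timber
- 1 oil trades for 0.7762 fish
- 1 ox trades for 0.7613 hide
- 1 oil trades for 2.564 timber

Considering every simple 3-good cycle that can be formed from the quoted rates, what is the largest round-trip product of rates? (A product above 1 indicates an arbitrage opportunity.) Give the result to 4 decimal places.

0.8843

fish→timber→oil→fish: 3.178 × 0.3585 × 0.7762 = 0.88433
fish→hide→ox→fish: 1.731 × 1.197 × 0.4083 = 0.84600
Maximum is fish→timber→oil→fish at 0.8843; no arbitrage — every cycle loses value.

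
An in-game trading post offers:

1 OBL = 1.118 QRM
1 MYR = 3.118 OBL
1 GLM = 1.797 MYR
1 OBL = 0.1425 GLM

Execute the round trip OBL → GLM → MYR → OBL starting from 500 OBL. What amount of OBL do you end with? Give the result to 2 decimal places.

399.22

500 OBL × 0.1425 = 71.25 GLM
71.25 GLM × 1.797 = 128.03625 MYR
128.03625 MYR × 3.118 = 399.2170275 OBL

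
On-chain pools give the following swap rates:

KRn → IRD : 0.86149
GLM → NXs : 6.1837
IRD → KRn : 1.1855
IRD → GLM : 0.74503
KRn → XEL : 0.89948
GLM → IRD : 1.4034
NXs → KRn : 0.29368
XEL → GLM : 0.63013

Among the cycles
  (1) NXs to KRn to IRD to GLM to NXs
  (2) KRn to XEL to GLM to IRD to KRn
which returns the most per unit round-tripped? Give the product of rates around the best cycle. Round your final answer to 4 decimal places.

(1) 0.29368 × 0.86149 × 0.74503 × 6.1837 = 1.16559
(2) 0.89948 × 0.63013 × 1.4034 × 1.1855 = 0.94298
Highest is cycle (1) at 1.1656 (>1, arbitrage).

1.1656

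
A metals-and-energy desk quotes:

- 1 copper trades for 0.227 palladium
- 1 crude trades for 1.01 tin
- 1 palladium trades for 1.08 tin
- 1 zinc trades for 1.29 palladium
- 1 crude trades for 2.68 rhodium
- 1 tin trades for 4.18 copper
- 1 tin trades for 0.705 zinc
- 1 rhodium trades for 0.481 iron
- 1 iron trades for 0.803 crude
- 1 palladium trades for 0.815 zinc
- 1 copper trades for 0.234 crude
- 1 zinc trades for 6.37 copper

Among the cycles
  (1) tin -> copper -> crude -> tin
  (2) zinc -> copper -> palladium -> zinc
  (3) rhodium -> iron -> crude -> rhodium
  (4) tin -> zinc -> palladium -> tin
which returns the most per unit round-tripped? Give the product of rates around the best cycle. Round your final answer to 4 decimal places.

1.1785

(1) 4.18 × 0.234 × 1.01 = 0.98790
(2) 6.37 × 0.227 × 0.815 = 1.17848
(3) 0.481 × 0.803 × 2.68 = 1.03513
(4) 0.705 × 1.29 × 1.08 = 0.98221
Highest is cycle (2) at 1.1785 (>1, arbitrage).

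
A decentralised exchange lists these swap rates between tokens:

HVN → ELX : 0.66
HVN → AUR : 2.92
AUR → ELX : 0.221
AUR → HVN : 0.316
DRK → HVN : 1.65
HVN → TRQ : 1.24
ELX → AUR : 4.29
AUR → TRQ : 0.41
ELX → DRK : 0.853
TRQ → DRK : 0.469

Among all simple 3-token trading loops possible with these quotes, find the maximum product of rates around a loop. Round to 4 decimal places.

HVN→TRQ→DRK→HVN: 1.24 × 0.469 × 1.65 = 0.95957
HVN→ELX→DRK→HVN: 0.66 × 0.853 × 1.65 = 0.92892
AUR→HVN→ELX→AUR: 0.316 × 0.66 × 4.29 = 0.89472
Maximum is HVN→TRQ→DRK→HVN at 0.9596; no arbitrage — every cycle loses value.

0.9596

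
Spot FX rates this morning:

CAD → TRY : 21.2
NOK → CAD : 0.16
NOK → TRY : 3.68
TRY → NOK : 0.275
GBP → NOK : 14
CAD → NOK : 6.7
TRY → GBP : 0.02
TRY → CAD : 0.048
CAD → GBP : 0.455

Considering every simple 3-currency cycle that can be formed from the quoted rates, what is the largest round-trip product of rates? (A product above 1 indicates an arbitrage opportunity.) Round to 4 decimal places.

1.1835

CAD→NOK→TRY→CAD: 6.7 × 3.68 × 0.048 = 1.18349
NOK→TRY→GBP→NOK: 3.68 × 0.02 × 14 = 1.03040
CAD→GBP→NOK→CAD: 0.455 × 14 × 0.16 = 1.01920
CAD→TRY→NOK→CAD: 21.2 × 0.275 × 0.16 = 0.93280
Maximum is CAD→NOK→TRY→CAD at 1.1835; arbitrage exists.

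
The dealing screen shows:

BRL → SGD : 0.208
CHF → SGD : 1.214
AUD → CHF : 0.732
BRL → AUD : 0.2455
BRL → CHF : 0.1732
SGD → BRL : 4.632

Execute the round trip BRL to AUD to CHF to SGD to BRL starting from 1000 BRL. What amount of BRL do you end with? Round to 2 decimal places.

1000 BRL × 0.2455 = 245.5 AUD
245.5 AUD × 0.732 = 179.706 CHF
179.706 CHF × 1.214 = 218.163084 SGD
218.163084 SGD × 4.632 = 1010.531405088 BRL

1010.53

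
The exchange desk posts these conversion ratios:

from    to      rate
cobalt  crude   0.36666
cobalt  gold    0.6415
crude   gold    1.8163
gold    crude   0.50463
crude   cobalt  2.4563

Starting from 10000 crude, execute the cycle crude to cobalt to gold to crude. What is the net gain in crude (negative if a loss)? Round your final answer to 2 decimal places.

10000 crude × 2.4563 = 24563 cobalt
24563 cobalt × 0.6415 = 15757.1645 gold
15757.1645 gold × 0.50463 = 7951.537921635 crude
Net change: 7951.537921635 − 10000 = -2048.462078365 crude

-2048.46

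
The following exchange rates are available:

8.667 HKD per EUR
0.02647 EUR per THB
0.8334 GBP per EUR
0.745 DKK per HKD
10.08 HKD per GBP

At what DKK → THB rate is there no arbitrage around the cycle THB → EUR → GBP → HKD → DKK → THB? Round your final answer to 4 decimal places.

6.0364

Known legs of the cycle: 0.02647 × 0.8334 × 10.08 × 0.745 = 0.1656625119408
For no arbitrage the full-cycle product must be 1, so the missing rate is 1 / 0.1656625119408 ≈ 6.036369.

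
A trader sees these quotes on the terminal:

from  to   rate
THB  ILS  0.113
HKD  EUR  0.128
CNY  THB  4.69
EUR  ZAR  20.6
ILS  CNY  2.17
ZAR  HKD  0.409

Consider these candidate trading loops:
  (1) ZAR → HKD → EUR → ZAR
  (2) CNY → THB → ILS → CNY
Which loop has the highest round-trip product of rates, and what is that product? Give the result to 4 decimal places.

(1) 0.409 × 0.128 × 20.6 = 1.07845
(2) 4.69 × 0.113 × 2.17 = 1.15003
Highest is cycle (2) at 1.1500 (>1, arbitrage).

1.1500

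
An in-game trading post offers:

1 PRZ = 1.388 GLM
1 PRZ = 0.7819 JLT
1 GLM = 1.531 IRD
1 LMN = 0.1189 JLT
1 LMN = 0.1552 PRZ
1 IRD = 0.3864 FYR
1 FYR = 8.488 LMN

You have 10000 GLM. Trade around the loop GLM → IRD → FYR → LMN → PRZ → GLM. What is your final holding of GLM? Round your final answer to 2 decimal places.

10000 GLM × 1.531 = 15310 IRD
15310 IRD × 0.3864 = 5915.784 FYR
5915.784 FYR × 8.488 = 50213.174592 LMN
50213.174592 LMN × 0.1552 = 7793.0846966784 PRZ
7793.0846966784 PRZ × 1.388 = 10816.8015589896192 GLM

10816.80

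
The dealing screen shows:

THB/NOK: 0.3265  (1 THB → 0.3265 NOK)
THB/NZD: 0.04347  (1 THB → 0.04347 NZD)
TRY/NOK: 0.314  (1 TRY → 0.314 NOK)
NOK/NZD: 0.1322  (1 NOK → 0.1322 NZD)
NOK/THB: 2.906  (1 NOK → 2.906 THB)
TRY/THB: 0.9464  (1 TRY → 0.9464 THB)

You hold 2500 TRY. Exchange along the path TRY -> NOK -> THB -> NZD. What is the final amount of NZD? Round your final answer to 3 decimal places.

99.164

2500 TRY × 0.314 = 785 NOK
785 NOK × 2.906 = 2281.21 THB
2281.21 THB × 0.04347 = 99.1641987 NZD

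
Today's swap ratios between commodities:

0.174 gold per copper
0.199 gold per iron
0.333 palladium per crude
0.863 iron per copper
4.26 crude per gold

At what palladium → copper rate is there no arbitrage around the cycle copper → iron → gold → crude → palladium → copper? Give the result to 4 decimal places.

4.1047

Known legs of the cycle: 0.863 × 0.199 × 4.26 × 0.333 = 0.24362267346
For no arbitrage the full-cycle product must be 1, so the missing rate is 1 / 0.24362267346 ≈ 4.104708.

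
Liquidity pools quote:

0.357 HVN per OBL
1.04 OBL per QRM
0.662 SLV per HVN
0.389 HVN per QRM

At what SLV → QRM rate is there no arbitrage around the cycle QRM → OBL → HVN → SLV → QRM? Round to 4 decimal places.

Known legs of the cycle: 1.04 × 0.357 × 0.662 = 0.24578736
For no arbitrage the full-cycle product must be 1, so the missing rate is 1 / 0.24578736 ≈ 4.068557.

4.0686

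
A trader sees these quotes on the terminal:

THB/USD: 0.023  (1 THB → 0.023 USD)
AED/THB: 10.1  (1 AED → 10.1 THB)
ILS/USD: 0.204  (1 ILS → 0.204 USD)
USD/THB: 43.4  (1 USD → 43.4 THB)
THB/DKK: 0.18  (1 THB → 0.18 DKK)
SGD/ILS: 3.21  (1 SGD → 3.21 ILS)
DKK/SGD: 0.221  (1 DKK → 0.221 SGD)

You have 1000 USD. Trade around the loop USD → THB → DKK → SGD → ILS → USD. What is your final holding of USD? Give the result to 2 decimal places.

1000 USD × 43.4 = 43400 THB
43400 THB × 0.18 = 7812 DKK
7812 DKK × 0.221 = 1726.452 SGD
1726.452 SGD × 3.21 = 5541.91092 ILS
5541.91092 ILS × 0.204 = 1130.54982768 USD

1130.55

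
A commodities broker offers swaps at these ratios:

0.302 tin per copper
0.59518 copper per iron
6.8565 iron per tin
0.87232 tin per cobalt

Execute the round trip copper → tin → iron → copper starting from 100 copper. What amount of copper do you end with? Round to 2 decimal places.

123.24

100 copper × 0.302 = 30.2 tin
30.2 tin × 6.8565 = 207.0663 iron
207.0663 iron × 0.59518 = 123.241720434 copper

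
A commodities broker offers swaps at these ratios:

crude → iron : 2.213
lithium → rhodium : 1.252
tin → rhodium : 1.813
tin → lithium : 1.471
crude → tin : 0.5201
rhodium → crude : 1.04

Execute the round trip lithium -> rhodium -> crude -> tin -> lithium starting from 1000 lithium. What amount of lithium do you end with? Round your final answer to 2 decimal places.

996.18

1000 lithium × 1.252 = 1252 rhodium
1252 rhodium × 1.04 = 1302.08 crude
1302.08 crude × 0.5201 = 677.211808 tin
677.211808 tin × 1.471 = 996.178569568 lithium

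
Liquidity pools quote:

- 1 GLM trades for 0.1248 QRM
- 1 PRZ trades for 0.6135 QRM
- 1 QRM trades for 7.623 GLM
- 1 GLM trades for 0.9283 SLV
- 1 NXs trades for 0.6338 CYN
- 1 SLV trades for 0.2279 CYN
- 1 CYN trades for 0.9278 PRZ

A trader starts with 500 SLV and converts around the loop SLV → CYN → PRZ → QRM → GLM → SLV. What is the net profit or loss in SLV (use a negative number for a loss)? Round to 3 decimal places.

500 SLV × 0.2279 = 113.95 CYN
113.95 CYN × 0.9278 = 105.72281 PRZ
105.72281 PRZ × 0.6135 = 64.860943935 QRM
64.860943935 QRM × 7.623 = 494.434975616505 GLM
494.434975616505 GLM × 0.9283 = 458.9839878648015915 SLV
Net change: 458.9839878648015915 − 500 = -41.0160121351984085 SLV

-41.016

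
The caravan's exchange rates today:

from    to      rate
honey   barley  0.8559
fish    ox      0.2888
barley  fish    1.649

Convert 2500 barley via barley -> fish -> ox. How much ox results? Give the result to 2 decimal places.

1190.58

2500 barley × 1.649 = 4122.5 fish
4122.5 fish × 0.2888 = 1190.578 ox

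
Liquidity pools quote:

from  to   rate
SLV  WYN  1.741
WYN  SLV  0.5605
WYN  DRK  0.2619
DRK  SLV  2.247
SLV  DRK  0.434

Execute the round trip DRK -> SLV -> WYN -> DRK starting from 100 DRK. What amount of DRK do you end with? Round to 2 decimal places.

102.46

100 DRK × 2.247 = 224.7 SLV
224.7 SLV × 1.741 = 391.2027 WYN
391.2027 WYN × 0.2619 = 102.45598713 DRK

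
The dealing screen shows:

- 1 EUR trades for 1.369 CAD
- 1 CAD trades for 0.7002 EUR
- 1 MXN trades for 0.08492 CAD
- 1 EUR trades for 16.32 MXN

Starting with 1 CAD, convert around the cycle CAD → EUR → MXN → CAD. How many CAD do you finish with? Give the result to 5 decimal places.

1 CAD × 0.7002 = 0.7002 EUR
0.7002 EUR × 16.32 = 11.427264 MXN
11.427264 MXN × 0.08492 = 0.97040325888 CAD

0.97040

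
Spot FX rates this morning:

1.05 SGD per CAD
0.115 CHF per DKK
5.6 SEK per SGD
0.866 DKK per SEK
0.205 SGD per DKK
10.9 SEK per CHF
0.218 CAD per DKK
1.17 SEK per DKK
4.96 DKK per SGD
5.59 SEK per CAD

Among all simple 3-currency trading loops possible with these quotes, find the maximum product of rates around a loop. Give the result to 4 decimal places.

SGD→DKK→CAD→SGD: 4.96 × 0.218 × 1.05 = 1.13534
SEK→DKK→CHF→SEK: 0.866 × 0.115 × 10.9 = 1.08553
SEK→DKK→CAD→SEK: 0.866 × 0.218 × 5.59 = 1.05532
SEK→DKK→SGD→SEK: 0.866 × 0.205 × 5.6 = 0.99417
Maximum is SGD→DKK→CAD→SGD at 1.1353; arbitrage exists.

1.1353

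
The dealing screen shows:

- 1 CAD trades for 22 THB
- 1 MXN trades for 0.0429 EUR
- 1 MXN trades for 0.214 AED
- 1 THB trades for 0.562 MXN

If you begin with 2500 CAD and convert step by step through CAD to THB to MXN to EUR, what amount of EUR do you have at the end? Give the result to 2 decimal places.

1326.04

2500 CAD × 22 = 55000 THB
55000 THB × 0.562 = 30910 MXN
30910 MXN × 0.0429 = 1326.039 EUR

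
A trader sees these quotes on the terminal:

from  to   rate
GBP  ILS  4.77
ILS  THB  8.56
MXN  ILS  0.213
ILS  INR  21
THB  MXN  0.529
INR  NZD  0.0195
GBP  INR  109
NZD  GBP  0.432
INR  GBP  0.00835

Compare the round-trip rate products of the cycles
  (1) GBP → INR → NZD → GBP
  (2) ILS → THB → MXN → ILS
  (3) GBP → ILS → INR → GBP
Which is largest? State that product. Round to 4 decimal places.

0.9645

(1) 109 × 0.0195 × 0.432 = 0.91822
(2) 8.56 × 0.529 × 0.213 = 0.96452
(3) 4.77 × 21 × 0.00835 = 0.83642
Highest is cycle (2) at 0.9645 (≤1, no arbitrage).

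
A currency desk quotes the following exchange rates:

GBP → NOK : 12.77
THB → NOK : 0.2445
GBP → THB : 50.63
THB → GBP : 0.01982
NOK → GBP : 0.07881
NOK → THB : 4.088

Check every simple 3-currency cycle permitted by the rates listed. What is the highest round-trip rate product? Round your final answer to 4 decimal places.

1.0347

GBP→NOK→THB→GBP: 12.77 × 4.088 × 0.01982 = 1.03468
GBP→THB→NOK→GBP: 50.63 × 0.2445 × 0.07881 = 0.97559
Maximum is GBP→NOK→THB→GBP at 1.0347; arbitrage exists.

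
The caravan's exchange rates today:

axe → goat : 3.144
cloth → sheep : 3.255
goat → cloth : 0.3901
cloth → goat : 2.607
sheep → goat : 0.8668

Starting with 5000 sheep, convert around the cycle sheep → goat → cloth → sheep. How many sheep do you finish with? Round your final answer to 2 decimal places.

5503.21

5000 sheep × 0.8668 = 4334 goat
4334 goat × 0.3901 = 1690.6934 cloth
1690.6934 cloth × 3.255 = 5503.207017 sheep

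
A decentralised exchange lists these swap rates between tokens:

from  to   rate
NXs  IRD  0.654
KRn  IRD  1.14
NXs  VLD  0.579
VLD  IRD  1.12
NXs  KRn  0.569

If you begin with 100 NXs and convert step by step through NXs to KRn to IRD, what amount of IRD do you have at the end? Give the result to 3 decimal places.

64.866

100 NXs × 0.569 = 56.9 KRn
56.9 KRn × 1.14 = 64.866 IRD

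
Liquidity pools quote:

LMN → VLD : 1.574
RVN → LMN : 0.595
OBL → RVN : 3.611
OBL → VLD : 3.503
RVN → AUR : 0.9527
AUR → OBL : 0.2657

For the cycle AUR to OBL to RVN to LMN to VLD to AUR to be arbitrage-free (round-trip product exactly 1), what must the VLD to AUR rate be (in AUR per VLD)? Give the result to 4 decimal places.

Known legs of the cycle: 0.2657 × 3.611 × 0.595 × 1.574 = 0.898546871831
For no arbitrage the full-cycle product must be 1, so the missing rate is 1 / 0.898546871831 ≈ 1.112908.

1.1129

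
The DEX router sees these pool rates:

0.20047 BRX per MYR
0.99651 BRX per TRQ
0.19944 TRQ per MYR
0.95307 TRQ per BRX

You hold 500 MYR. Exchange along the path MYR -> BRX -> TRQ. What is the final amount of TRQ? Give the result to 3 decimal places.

95.531

500 MYR × 0.20047 = 100.235 BRX
100.235 BRX × 0.95307 = 95.53097145 TRQ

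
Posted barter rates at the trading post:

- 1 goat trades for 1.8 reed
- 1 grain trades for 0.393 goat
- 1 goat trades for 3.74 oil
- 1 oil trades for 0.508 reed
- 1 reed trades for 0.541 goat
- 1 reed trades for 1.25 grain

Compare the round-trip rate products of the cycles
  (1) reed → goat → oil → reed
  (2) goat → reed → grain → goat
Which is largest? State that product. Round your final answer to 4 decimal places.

1.0279

(1) 0.541 × 3.74 × 0.508 = 1.02786
(2) 1.8 × 1.25 × 0.393 = 0.88425
Highest is cycle (1) at 1.0279 (>1, arbitrage).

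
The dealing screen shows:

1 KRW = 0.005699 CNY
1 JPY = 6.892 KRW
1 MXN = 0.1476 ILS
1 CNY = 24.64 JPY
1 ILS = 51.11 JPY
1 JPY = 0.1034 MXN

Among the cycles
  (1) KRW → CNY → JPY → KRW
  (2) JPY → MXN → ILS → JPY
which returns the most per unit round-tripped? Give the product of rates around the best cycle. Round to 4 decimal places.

(1) 0.005699 × 24.64 × 6.892 = 0.96780
(2) 0.1034 × 0.1476 × 51.11 = 0.78003
Highest is cycle (1) at 0.9678 (≤1, no arbitrage).

0.9678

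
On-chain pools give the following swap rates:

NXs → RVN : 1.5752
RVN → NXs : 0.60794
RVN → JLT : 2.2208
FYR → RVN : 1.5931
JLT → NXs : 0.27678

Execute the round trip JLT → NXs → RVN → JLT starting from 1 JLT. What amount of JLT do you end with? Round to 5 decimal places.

1 JLT × 0.27678 = 0.27678 NXs
0.27678 NXs × 1.5752 = 0.435983856 RVN
0.435983856 RVN × 2.2208 = 0.9682329474048 JLT

0.96823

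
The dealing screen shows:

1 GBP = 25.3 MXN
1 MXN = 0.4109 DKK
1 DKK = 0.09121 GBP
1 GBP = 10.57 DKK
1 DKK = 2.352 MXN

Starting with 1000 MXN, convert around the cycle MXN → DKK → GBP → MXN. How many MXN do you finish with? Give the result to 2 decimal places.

948.20

1000 MXN × 0.4109 = 410.9 DKK
410.9 DKK × 0.09121 = 37.478189 GBP
37.478189 GBP × 25.3 = 948.1981817 MXN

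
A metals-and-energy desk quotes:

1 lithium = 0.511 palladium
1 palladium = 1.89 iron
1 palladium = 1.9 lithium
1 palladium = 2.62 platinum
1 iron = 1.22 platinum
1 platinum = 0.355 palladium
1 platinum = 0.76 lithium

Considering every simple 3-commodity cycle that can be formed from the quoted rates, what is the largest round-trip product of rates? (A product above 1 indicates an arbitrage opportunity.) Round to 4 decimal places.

platinum→lithium→palladium→platinum: 0.76 × 0.511 × 2.62 = 1.01750
platinum→palladium→iron→platinum: 0.355 × 1.89 × 1.22 = 0.81856
Maximum is platinum→lithium→palladium→platinum at 1.0175; arbitrage exists.

1.0175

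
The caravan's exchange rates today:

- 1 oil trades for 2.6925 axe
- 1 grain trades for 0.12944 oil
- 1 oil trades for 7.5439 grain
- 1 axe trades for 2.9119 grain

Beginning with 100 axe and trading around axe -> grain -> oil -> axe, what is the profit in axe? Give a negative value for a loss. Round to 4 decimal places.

1.4847

100 axe × 2.9119 = 291.19 grain
291.19 grain × 0.12944 = 37.6916336 oil
37.6916336 oil × 2.6925 = 101.484723468 axe
Net change: 101.484723468 − 100 = 1.484723468 axe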